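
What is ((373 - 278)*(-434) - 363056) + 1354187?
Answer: 949901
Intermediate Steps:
((373 - 278)*(-434) - 363056) + 1354187 = (95*(-434) - 363056) + 1354187 = (-41230 - 363056) + 1354187 = -404286 + 1354187 = 949901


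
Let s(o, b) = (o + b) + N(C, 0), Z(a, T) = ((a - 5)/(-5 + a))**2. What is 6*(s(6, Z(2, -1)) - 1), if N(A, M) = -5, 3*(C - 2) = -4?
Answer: 6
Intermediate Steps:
C = 2/3 (C = 2 + (1/3)*(-4) = 2 - 4/3 = 2/3 ≈ 0.66667)
Z(a, T) = 1 (Z(a, T) = ((-5 + a)/(-5 + a))**2 = 1**2 = 1)
s(o, b) = -5 + b + o (s(o, b) = (o + b) - 5 = (b + o) - 5 = -5 + b + o)
6*(s(6, Z(2, -1)) - 1) = 6*((-5 + 1 + 6) - 1) = 6*(2 - 1) = 6*1 = 6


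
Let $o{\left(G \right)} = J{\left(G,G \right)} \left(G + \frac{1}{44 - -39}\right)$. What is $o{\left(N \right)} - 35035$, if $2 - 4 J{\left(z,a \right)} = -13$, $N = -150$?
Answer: $- \frac{11818355}{332} \approx -35597.0$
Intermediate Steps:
$J{\left(z,a \right)} = \frac{15}{4}$ ($J{\left(z,a \right)} = \frac{1}{2} - - \frac{13}{4} = \frac{1}{2} + \frac{13}{4} = \frac{15}{4}$)
$o{\left(G \right)} = \frac{15}{332} + \frac{15 G}{4}$ ($o{\left(G \right)} = \frac{15 \left(G + \frac{1}{44 - -39}\right)}{4} = \frac{15 \left(G + \frac{1}{44 + \left(-37 + 76\right)}\right)}{4} = \frac{15 \left(G + \frac{1}{44 + 39}\right)}{4} = \frac{15 \left(G + \frac{1}{83}\right)}{4} = \frac{15 \left(\frac{1}{83} + G\right)}{4} = \frac{15}{332} + \frac{15 G}{4}$)
$o{\left(N \right)} - 35035 = \left(\frac{15}{332} + \frac{15}{4} \left(-150\right)\right) - 35035 = \left(\frac{15}{332} - \frac{1125}{2}\right) - 35035 = - \frac{186735}{332} - 35035 = - \frac{11818355}{332}$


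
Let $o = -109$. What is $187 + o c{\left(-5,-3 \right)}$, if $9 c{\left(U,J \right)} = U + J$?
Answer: $\frac{2555}{9} \approx 283.89$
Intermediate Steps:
$c{\left(U,J \right)} = \frac{J}{9} + \frac{U}{9}$ ($c{\left(U,J \right)} = \frac{U + J}{9} = \frac{J + U}{9} = \frac{J}{9} + \frac{U}{9}$)
$187 + o c{\left(-5,-3 \right)} = 187 - 109 \left(\frac{1}{9} \left(-3\right) + \frac{1}{9} \left(-5\right)\right) = 187 - 109 \left(- \frac{1}{3} - \frac{5}{9}\right) = 187 - - \frac{872}{9} = 187 + \frac{872}{9} = \frac{2555}{9}$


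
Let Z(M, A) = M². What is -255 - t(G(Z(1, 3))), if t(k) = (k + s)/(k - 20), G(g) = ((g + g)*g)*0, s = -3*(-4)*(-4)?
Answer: -1287/5 ≈ -257.40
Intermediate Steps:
s = -48 (s = 12*(-4) = -48)
G(g) = 0 (G(g) = ((2*g)*g)*0 = (2*g²)*0 = 0)
t(k) = (-48 + k)/(-20 + k) (t(k) = (k - 48)/(k - 20) = (-48 + k)/(-20 + k))
-255 - t(G(Z(1, 3))) = -255 - (-48 + 0)/(-20 + 0) = -255 - (-48)/(-20) = -255 - (-1)*(-48)/20 = -255 - 1*12/5 = -255 - 12/5 = -1287/5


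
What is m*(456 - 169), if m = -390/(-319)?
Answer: 111930/319 ≈ 350.88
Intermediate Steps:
m = 390/319 (m = -390*(-1/319) = 390/319 ≈ 1.2226)
m*(456 - 169) = 390*(456 - 169)/319 = (390/319)*287 = 111930/319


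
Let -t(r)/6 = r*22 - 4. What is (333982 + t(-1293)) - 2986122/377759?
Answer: 190645181516/377759 ≈ 5.0467e+5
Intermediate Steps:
t(r) = 24 - 132*r (t(r) = -6*(r*22 - 4) = -6*(22*r - 4) = -6*(-4 + 22*r) = 24 - 132*r)
(333982 + t(-1293)) - 2986122/377759 = (333982 + (24 - 132*(-1293))) - 2986122/377759 = (333982 + (24 + 170676)) - 2986122*1/377759 = (333982 + 170700) - 2986122/377759 = 504682 - 2986122/377759 = 190645181516/377759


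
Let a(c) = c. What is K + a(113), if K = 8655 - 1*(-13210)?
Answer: 21978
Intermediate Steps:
K = 21865 (K = 8655 + 13210 = 21865)
K + a(113) = 21865 + 113 = 21978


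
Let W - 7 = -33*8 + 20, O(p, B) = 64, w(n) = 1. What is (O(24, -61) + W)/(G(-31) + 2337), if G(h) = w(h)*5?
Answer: -173/2342 ≈ -0.073869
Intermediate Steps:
W = -237 (W = 7 + (-33*8 + 20) = 7 + (-264 + 20) = 7 - 244 = -237)
G(h) = 5 (G(h) = 1*5 = 5)
(O(24, -61) + W)/(G(-31) + 2337) = (64 - 237)/(5 + 2337) = -173/2342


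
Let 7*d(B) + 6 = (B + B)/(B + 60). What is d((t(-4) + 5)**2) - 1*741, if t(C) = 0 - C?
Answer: -244017/329 ≈ -741.69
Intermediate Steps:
t(C) = -C
d(B) = -6/7 + 2*B/(7*(60 + B)) (d(B) = -6/7 + ((B + B)/(B + 60))/7 = -6/7 + ((2*B)/(60 + B))/7 = -6/7 + (2*B/(60 + B))/7 = -6/7 + 2*B/(7*(60 + B)))
d((t(-4) + 5)**2) - 1*741 = 4*(-90 - (-1*(-4) + 5)**2)/(7*(60 + (-1*(-4) + 5)**2)) - 1*741 = 4*(-90 - (4 + 5)**2)/(7*(60 + (4 + 5)**2)) - 741 = 4*(-90 - 1*9**2)/(7*(60 + 9**2)) - 741 = 4*(-90 - 1*81)/(7*(60 + 81)) - 741 = (4/7)*(-90 - 81)/141 - 741 = (4/7)*(1/141)*(-171) - 741 = -228/329 - 741 = -244017/329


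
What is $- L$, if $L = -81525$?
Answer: $81525$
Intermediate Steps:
$- L = \left(-1\right) \left(-81525\right) = 81525$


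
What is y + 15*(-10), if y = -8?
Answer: -158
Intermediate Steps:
y + 15*(-10) = -8 + 15*(-10) = -8 - 150 = -158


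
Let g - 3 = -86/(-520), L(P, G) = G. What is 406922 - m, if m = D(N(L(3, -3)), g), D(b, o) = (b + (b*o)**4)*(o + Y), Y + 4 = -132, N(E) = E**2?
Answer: 104441959865030736937/1188137600000 ≈ 8.7904e+7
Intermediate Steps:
g = 823/260 (g = 3 - 86/(-520) = 3 - 86*(-1/520) = 3 + 43/260 = 823/260 ≈ 3.1654)
Y = -136 (Y = -4 - 132 = -136)
D(b, o) = (-136 + o)*(b + b**4*o**4) (D(b, o) = (b + (b*o)**4)*(o - 136) = (b + b**4*o**4)*(-136 + o) = (-136 + o)*(b + b**4*o**4))
m = -103958480536563536937/1188137600000 (m = (-3)**2*(-136 + 823/260 + ((-3)**2)**3*(823/260)**5 - 136*((-3)**2)**3*(823/260)**4) = 9*(-136 + 823/260 + 9**3*(377571474600343/1188137600000) - 136*9**3*458774574241/4569760000) = 9*(-136 + 823/260 + 729*(377571474600343/1188137600000) - 136*729*458774574241/4569760000) = 9*(-136 + 823/260 + 275249604983650047/1188137600000 - 5685593298568713/571220000) = 9*(-11550942281840392993/1188137600000) = -103958480536563536937/1188137600000 ≈ -8.7497e+7)
406922 - m = 406922 - 1*(-103958480536563536937/1188137600000) = 406922 + 103958480536563536937/1188137600000 = 104441959865030736937/1188137600000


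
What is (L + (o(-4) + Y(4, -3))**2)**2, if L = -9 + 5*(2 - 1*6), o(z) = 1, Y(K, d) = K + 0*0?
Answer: 16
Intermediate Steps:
Y(K, d) = K (Y(K, d) = K + 0 = K)
L = -29 (L = -9 + 5*(2 - 6) = -9 + 5*(-4) = -9 - 20 = -29)
(L + (o(-4) + Y(4, -3))**2)**2 = (-29 + (1 + 4)**2)**2 = (-29 + 5**2)**2 = (-29 + 25)**2 = (-4)**2 = 16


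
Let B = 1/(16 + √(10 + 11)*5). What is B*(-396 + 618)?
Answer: -3552/269 + 1110*√21/269 ≈ 5.7051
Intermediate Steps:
B = 1/(16 + 5*√21) (B = 1/(16 + √21*5) = 1/(16 + 5*√21) ≈ 0.025698)
B*(-396 + 618) = (-16/269 + 5*√21/269)*(-396 + 618) = (-16/269 + 5*√21/269)*222 = -3552/269 + 1110*√21/269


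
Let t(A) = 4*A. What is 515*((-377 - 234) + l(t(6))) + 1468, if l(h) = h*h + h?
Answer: -4197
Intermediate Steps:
l(h) = h + h² (l(h) = h² + h = h + h²)
515*((-377 - 234) + l(t(6))) + 1468 = 515*((-377 - 234) + (4*6)*(1 + 4*6)) + 1468 = 515*(-611 + 24*(1 + 24)) + 1468 = 515*(-611 + 24*25) + 1468 = 515*(-611 + 600) + 1468 = 515*(-11) + 1468 = -5665 + 1468 = -4197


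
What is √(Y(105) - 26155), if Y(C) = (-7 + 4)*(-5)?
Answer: 2*I*√6535 ≈ 161.68*I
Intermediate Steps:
Y(C) = 15 (Y(C) = -3*(-5) = 15)
√(Y(105) - 26155) = √(15 - 26155) = √(-26140) = 2*I*√6535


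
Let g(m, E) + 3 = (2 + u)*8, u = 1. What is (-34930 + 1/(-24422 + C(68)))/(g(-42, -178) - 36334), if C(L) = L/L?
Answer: 853025531/886799773 ≈ 0.96191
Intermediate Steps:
C(L) = 1
g(m, E) = 21 (g(m, E) = -3 + (2 + 1)*8 = -3 + 3*8 = -3 + 24 = 21)
(-34930 + 1/(-24422 + C(68)))/(g(-42, -178) - 36334) = (-34930 + 1/(-24422 + 1))/(21 - 36334) = (-34930 + 1/(-24421))/(-36313) = (-34930 - 1/24421)*(-1/36313) = -853025531/24421*(-1/36313) = 853025531/886799773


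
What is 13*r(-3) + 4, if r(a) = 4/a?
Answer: -40/3 ≈ -13.333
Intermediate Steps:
13*r(-3) + 4 = 13*(4/(-3)) + 4 = 13*(4*(-⅓)) + 4 = 13*(-4/3) + 4 = -52/3 + 4 = -40/3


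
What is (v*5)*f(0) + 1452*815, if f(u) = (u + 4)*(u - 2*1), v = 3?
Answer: 1183260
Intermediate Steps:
f(u) = (-2 + u)*(4 + u) (f(u) = (4 + u)*(u - 2) = (4 + u)*(-2 + u) = (-2 + u)*(4 + u))
(v*5)*f(0) + 1452*815 = (3*5)*(-8 + 0² + 2*0) + 1452*815 = 15*(-8 + 0 + 0) + 1183380 = 15*(-8) + 1183380 = -120 + 1183380 = 1183260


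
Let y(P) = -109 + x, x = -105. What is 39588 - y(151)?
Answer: 39802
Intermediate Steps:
y(P) = -214 (y(P) = -109 - 105 = -214)
39588 - y(151) = 39588 - 1*(-214) = 39588 + 214 = 39802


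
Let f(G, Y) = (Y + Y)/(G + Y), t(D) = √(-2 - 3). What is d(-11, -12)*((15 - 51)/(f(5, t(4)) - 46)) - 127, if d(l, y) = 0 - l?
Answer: (-2596*√5 + 13615*I)/(-115*I + 22*√5) ≈ -118.33 + 0.1415*I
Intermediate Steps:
t(D) = I*√5 (t(D) = √(-5) = I*√5)
f(G, Y) = 2*Y/(G + Y) (f(G, Y) = (2*Y)/(G + Y) = 2*Y/(G + Y))
d(l, y) = -l
d(-11, -12)*((15 - 51)/(f(5, t(4)) - 46)) - 127 = (-1*(-11))*((15 - 51)/(2*(I*√5)/(5 + I*√5) - 46)) - 127 = 11*(-36/(2*I*√5/(5 + I*√5) - 46)) - 127 = 11*(-36/(-46 + 2*I*√5/(5 + I*√5))) - 127 = -396/(-46 + 2*I*√5/(5 + I*√5)) - 127 = -127 - 396/(-46 + 2*I*√5/(5 + I*√5))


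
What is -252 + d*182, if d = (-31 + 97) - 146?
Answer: -14812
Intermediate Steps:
d = -80 (d = 66 - 146 = -80)
-252 + d*182 = -252 - 80*182 = -252 - 14560 = -14812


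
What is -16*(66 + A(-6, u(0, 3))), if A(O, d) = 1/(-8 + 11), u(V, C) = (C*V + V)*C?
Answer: -3184/3 ≈ -1061.3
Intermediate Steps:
u(V, C) = C*(V + C*V) (u(V, C) = (V + C*V)*C = C*(V + C*V))
A(O, d) = 1/3
-16*(66 + A(-6, u(0, 3))) = -16*(66 + 1/3) = -16*199/3 = -3184/3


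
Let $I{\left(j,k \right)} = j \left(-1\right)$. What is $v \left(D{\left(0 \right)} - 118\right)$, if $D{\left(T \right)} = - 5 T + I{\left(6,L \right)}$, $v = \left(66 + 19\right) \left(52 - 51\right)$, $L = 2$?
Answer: $-10540$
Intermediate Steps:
$I{\left(j,k \right)} = - j$
$v = 85$ ($v = 85 \cdot 1 = 85$)
$D{\left(T \right)} = -6 - 5 T$ ($D{\left(T \right)} = - 5 T - 6 = -6 - 5 T$)
$v \left(D{\left(0 \right)} - 118\right) = 85 \left(\left(-6 - 0\right) - 118\right) = 85 \left(\left(-6 + 0\right) - 118\right) = 85 \left(-6 - 118\right) = 85 \left(-124\right) = -10540$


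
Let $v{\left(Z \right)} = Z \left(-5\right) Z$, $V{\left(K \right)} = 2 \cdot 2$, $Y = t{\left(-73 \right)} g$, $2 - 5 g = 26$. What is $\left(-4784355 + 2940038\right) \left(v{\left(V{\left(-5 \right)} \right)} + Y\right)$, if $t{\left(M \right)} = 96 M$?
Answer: $- \frac{309461638064}{5} \approx -6.1892 \cdot 10^{10}$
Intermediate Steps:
$g = - \frac{24}{5}$ ($g = \frac{2}{5} - \frac{26}{5} = - \frac{24}{5} \approx -4.8$)
$Y = \frac{168192}{5}$ ($Y = 96 \left(-73\right) \left(- \frac{24}{5}\right) = \left(-7008\right) \left(- \frac{24}{5}\right) = \frac{168192}{5} \approx 33638.0$)
$V{\left(K \right)} = 4$
$v{\left(Z \right)} = - 5 Z^{2}$ ($v{\left(Z \right)} = - 5 Z Z = - 5 Z^{2}$)
$\left(-4784355 + 2940038\right) \left(v{\left(V{\left(-5 \right)} \right)} + Y\right) = \left(-4784355 + 2940038\right) \left(- 5 \cdot 4^{2} + \frac{168192}{5}\right) = - 1844317 \left(\left(-5\right) 16 + \frac{168192}{5}\right) = - 1844317 \left(-80 + \frac{168192}{5}\right) = \left(-1844317\right) \frac{167792}{5} = - \frac{309461638064}{5}$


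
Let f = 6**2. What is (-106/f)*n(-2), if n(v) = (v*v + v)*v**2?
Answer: -212/9 ≈ -23.556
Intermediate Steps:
f = 36
n(v) = v**2*(v + v**2) (n(v) = (v**2 + v)*v**2 = (v + v**2)*v**2 = v**2*(v + v**2))
(-106/f)*n(-2) = (-106/36)*((-2)**3*(1 - 2)) = (-106*1/36)*(-8*(-1)) = -53/18*8 = -212/9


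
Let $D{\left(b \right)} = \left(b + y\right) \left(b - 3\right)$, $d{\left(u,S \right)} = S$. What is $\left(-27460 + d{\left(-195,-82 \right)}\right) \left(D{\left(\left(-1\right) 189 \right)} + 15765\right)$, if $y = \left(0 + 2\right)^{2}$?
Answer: $-1412491470$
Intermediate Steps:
$y = 4$ ($y = 2^{2} = 4$)
$D{\left(b \right)} = \left(-3 + b\right) \left(4 + b\right)$ ($D{\left(b \right)} = \left(b + 4\right) \left(b - 3\right) = \left(4 + b\right) \left(-3 + b\right) = \left(-3 + b\right) \left(4 + b\right)$)
$\left(-27460 + d{\left(-195,-82 \right)}\right) \left(D{\left(\left(-1\right) 189 \right)} + 15765\right) = \left(-27460 - 82\right) \left(\left(-12 - 189 + \left(\left(-1\right) 189\right)^{2}\right) + 15765\right) = - 27542 \left(\left(-12 - 189 + \left(-189\right)^{2}\right) + 15765\right) = - 27542 \left(\left(-12 - 189 + 35721\right) + 15765\right) = - 27542 \left(35520 + 15765\right) = \left(-27542\right) 51285 = -1412491470$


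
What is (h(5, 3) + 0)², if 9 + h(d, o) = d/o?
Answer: 484/9 ≈ 53.778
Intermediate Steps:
h(d, o) = -9 + d/o
(h(5, 3) + 0)² = ((-9 + 5/3) + 0)² = (-22/3 + 0)² = (-22/3)² = 484/9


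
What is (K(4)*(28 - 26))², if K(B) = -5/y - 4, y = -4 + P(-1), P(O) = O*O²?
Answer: 36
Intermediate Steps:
P(O) = O³
y = -5 (y = -4 + (-1)³ = -4 - 1 = -5)
K(B) = -3 (K(B) = -5/(-5) - 4 = -5*(-⅕) - 4 = 1 - 4 = -3)
(K(4)*(28 - 26))² = (-3*(28 - 26))² = (-3*2)² = (-6)² = 36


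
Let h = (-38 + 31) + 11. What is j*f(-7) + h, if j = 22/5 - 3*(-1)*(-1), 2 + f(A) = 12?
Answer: 18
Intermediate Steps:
h = 4 (h = -7 + 11 = 4)
f(A) = 10 (f(A) = -2 + 12 = 10)
j = 7/5 (j = 22*(⅕) + 3*(-1) = 22/5 - 3 = 7/5 ≈ 1.4000)
j*f(-7) + h = (7/5)*10 + 4 = 14 + 4 = 18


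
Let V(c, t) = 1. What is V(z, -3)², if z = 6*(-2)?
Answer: 1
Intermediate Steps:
z = -12
V(z, -3)² = 1² = 1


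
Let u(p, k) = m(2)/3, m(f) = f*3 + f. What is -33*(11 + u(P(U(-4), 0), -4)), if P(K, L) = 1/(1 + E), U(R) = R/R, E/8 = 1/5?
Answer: -451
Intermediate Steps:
E = 8/5 (E = 8*(1/5) = 8*(1*(⅕)) = 8*(⅕) = 8/5 ≈ 1.6000)
U(R) = 1
P(K, L) = 5/13 (P(K, L) = 1/(1 + 8/5) = 1/(13/5) = 5/13)
m(f) = 4*f (m(f) = 3*f + f = 4*f)
u(p, k) = 8/3 (u(p, k) = (4*2)/3 = 8*(⅓) = 8/3)
-33*(11 + u(P(U(-4), 0), -4)) = -33*(11 + 8/3) = -33*41/3 = -451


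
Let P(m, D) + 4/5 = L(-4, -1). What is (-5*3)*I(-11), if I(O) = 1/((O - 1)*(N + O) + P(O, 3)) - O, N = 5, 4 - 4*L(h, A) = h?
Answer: -20155/122 ≈ -165.20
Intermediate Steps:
L(h, A) = 1 - h/4
P(m, D) = 6/5 (P(m, D) = -⅘ + (1 - ¼*(-4)) = -⅘ + (1 + 1) = -⅘ + 2 = 6/5)
I(O) = 1/(6/5 + (-1 + O)*(5 + O)) - O (I(O) = 1/((O - 1)*(5 + O) + 6/5) - O = 1/((-1 + O)*(5 + O) + 6/5) - O = 1/(6/5 + (-1 + O)*(5 + O)) - O)
(-5*3)*I(-11) = (-5*3)*((5 - 20*(-11)² - 5*(-11)³ + 19*(-11))/(-19 + 5*(-11)² + 20*(-11))) = -15*(5 - 20*121 - 5*(-1331) - 209)/(-19 + 5*121 - 220) = -15*(5 - 2420 + 6655 - 209)/(-19 + 605 - 220) = -15*4031/366 = -20155/122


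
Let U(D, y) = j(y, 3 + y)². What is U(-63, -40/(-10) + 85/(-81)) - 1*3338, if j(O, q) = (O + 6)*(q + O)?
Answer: 129551470927/43046721 ≈ 3009.6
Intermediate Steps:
j(O, q) = (6 + O)*(O + q)
U(D, y) = (18 + y² + 12*y + y*(3 + y))² (U(D, y) = (y² + 6*y + 6*(3 + y) + y*(3 + y))² = (y² + 6*y + (18 + 6*y) + y*(3 + y))² = (18 + y² + 12*y + y*(3 + y))²)
U(-63, -40/(-10) + 85/(-81)) - 1*3338 = (18 + 2*(-40/(-10) + 85/(-81))² + 15*(-40/(-10) + 85/(-81)))² - 1*3338 = (18 + 2*(-40*(-⅒) + 85*(-1/81))² + 15*(-40*(-⅒) + 85*(-1/81)))² - 3338 = (18 + 2*(4 - 85/81)² + 15*(4 - 85/81))² - 3338 = (18 + 2*(239/81)² + 15*(239/81))² - 3338 = (18 + 2*(57121/6561) + 1195/27)² - 3338 = (18 + 114242/6561 + 1195/27)² - 3338 = (522725/6561)² - 3338 = 273241425625/43046721 - 3338 = 129551470927/43046721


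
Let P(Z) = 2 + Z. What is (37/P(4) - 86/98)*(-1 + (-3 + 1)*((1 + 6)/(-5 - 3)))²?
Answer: 4665/1568 ≈ 2.9751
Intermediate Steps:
(37/P(4) - 86/98)*(-1 + (-3 + 1)*((1 + 6)/(-5 - 3)))² = (37/(2 + 4) - 86/98)*(-1 + (-3 + 1)*((1 + 6)/(-5 - 3)))² = (37/6 - 86*1/98)*(-1 - 14/(-8))² = (37*(⅙) - 43/49)*(-1 - 14*(-1)/8)² = (37/6 - 43/49)*(-1 - 2*(-7/8))² = 1555*(-1 + 7/4)²/294 = 1555*(¾)²/294 = (1555/294)*(9/16) = 4665/1568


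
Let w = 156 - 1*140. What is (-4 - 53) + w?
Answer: -41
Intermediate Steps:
w = 16 (w = 156 - 140 = 16)
(-4 - 53) + w = (-4 - 53) + 16 = -57 + 16 = -41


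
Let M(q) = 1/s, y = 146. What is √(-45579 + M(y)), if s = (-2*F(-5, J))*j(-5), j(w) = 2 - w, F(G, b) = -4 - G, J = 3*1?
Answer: I*√8933498/14 ≈ 213.49*I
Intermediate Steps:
J = 3
s = -14 (s = (-2*(-4 - 1*(-5)))*(2 - 1*(-5)) = (-2*(-4 + 5))*(2 + 5) = -2*1*7 = -2*7 = -14)
M(q) = -1/14 (M(q) = 1/(-14) = -1/14)
√(-45579 + M(y)) = √(-45579 - 1/14) = √(-638107/14) = I*√8933498/14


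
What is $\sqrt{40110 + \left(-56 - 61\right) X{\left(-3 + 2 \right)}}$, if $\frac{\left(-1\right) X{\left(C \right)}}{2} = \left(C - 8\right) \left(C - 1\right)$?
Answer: $\sqrt{44322} \approx 210.53$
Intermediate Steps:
$X{\left(C \right)} = - 2 \left(-1 + C\right) \left(-8 + C\right)$ ($X{\left(C \right)} = - 2 \left(C - 8\right) \left(C - 1\right) = - 2 \left(-8 + C\right) \left(-1 + C\right) = - 2 \left(-1 + C\right) \left(-8 + C\right)$)
$\sqrt{40110 + \left(-56 - 61\right) X{\left(-3 + 2 \right)}} = \sqrt{40110 + \left(-56 - 61\right) \left(-16 - 2 \left(-3 + 2\right)^{2} + 18 \left(-3 + 2\right)\right)} = \sqrt{40110 - 117 \left(-16 - 2 \left(-1\right)^{2} + 18 \left(-1\right)\right)} = \sqrt{40110 - 117 \left(-16 - 2 - 18\right)} = \sqrt{40110 - -4212} = \sqrt{40110 + 4212} = \sqrt{44322}$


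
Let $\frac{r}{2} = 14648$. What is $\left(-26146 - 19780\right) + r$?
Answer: $-16630$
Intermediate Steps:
$r = 29296$ ($r = 2 \cdot 14648 = 29296$)
$\left(-26146 - 19780\right) + r = \left(-26146 - 19780\right) + 29296 = -45926 + 29296 = -16630$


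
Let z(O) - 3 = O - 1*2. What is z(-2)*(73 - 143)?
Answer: 70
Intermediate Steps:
z(O) = 1 + O (z(O) = 3 + (O - 1*2) = 3 + (O - 2) = 3 + (-2 + O) = 1 + O)
z(-2)*(73 - 143) = (1 - 2)*(73 - 143) = -1*(-70) = 70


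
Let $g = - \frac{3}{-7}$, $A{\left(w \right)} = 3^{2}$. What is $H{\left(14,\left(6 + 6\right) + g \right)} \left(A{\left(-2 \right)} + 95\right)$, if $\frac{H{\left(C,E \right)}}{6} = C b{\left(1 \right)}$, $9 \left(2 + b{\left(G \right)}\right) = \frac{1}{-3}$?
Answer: $- \frac{160160}{9} \approx -17796.0$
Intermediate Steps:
$b{\left(G \right)} = - \frac{55}{27}$ ($b{\left(G \right)} = -2 + \frac{1}{9 \left(-3\right)} = -2 + \frac{1}{9} \left(- \frac{1}{3}\right) = -2 - \frac{1}{27} = - \frac{55}{27}$)
$A{\left(w \right)} = 9$
$g = \frac{3}{7}$ ($g = \left(-3\right) \left(- \frac{1}{7}\right) = \frac{3}{7} \approx 0.42857$)
$H{\left(C,E \right)} = - \frac{110 C}{9}$ ($H{\left(C,E \right)} = 6 C \left(- \frac{55}{27}\right) = 6 \left(- \frac{55 C}{27}\right) = - \frac{110 C}{9}$)
$H{\left(14,\left(6 + 6\right) + g \right)} \left(A{\left(-2 \right)} + 95\right) = \left(- \frac{110}{9}\right) 14 \left(9 + 95\right) = \left(- \frac{1540}{9}\right) 104 = - \frac{160160}{9}$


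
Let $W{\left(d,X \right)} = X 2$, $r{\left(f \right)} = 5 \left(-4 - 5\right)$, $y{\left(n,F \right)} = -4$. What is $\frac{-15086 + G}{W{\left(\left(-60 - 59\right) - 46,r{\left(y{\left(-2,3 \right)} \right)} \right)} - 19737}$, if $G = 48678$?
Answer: $- \frac{33592}{19827} \approx -1.6943$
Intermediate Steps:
$r{\left(f \right)} = -45$ ($r{\left(f \right)} = 5 \left(-9\right) = -45$)
$W{\left(d,X \right)} = 2 X$
$\frac{-15086 + G}{W{\left(\left(-60 - 59\right) - 46,r{\left(y{\left(-2,3 \right)} \right)} \right)} - 19737} = \frac{-15086 + 48678}{2 \left(-45\right) - 19737} = \frac{33592}{-90 - 19737} = \frac{33592}{-19827} = 33592 \left(- \frac{1}{19827}\right) = - \frac{33592}{19827}$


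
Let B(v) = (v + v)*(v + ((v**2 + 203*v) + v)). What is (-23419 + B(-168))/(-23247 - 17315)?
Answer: -2065157/40562 ≈ -50.914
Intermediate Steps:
B(v) = 2*v*(v**2 + 205*v) (B(v) = (2*v)*(v + (v**2 + 204*v)) = (2*v)*(v**2 + 205*v) = 2*v*(v**2 + 205*v))
(-23419 + B(-168))/(-23247 - 17315) = (-23419 + 2*(-168)**2*(205 - 168))/(-23247 - 17315) = (-23419 + 2*28224*37)/(-40562) = (-23419 + 2088576)*(-1/40562) = 2065157*(-1/40562) = -2065157/40562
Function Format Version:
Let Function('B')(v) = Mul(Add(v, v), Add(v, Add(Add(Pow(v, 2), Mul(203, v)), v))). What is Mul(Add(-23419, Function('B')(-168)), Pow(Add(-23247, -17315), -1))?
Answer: Rational(-2065157, 40562) ≈ -50.914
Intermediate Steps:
Function('B')(v) = Mul(2, v, Add(Pow(v, 2), Mul(205, v))) (Function('B')(v) = Mul(Mul(2, v), Add(v, Add(Pow(v, 2), Mul(204, v)))) = Mul(Mul(2, v), Add(Pow(v, 2), Mul(205, v))) = Mul(2, v, Add(Pow(v, 2), Mul(205, v))))
Mul(Add(-23419, Function('B')(-168)), Pow(Add(-23247, -17315), -1)) = Mul(Add(-23419, Mul(2, Pow(-168, 2), Add(205, -168))), Pow(Add(-23247, -17315), -1)) = Mul(Add(-23419, Mul(2, 28224, 37)), Pow(-40562, -1)) = Mul(Add(-23419, 2088576), Rational(-1, 40562)) = Mul(2065157, Rational(-1, 40562)) = Rational(-2065157, 40562)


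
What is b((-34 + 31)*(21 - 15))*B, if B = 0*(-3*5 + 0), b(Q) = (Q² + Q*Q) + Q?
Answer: 0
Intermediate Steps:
b(Q) = Q + 2*Q² (b(Q) = (Q² + Q²) + Q = 2*Q² + Q = Q + 2*Q²)
B = 0 (B = 0*(-15 + 0) = 0*(-15) = 0)
b((-34 + 31)*(21 - 15))*B = (((-34 + 31)*(21 - 15))*(1 + 2*((-34 + 31)*(21 - 15))))*0 = ((-3*6)*(1 + 2*(-3*6)))*0 = -18*(1 + 2*(-18))*0 = -18*(1 - 36)*0 = -18*(-35)*0 = 630*0 = 0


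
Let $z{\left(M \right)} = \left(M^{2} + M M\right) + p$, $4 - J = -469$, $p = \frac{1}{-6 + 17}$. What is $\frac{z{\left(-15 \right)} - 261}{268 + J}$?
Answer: $\frac{160}{627} \approx 0.25518$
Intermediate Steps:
$p = \frac{1}{11} \approx 0.090909$
$J = 473$ ($J = 4 - -469 = 4 + 469 = 473$)
$z{\left(M \right)} = \frac{1}{11} + 2 M^{2}$ ($z{\left(M \right)} = \left(M^{2} + M M\right) + \frac{1}{11} = \left(M^{2} + M^{2}\right) + \frac{1}{11} = 2 M^{2} + \frac{1}{11} = \frac{1}{11} + 2 M^{2}$)
$\frac{z{\left(-15 \right)} - 261}{268 + J} = \frac{\left(\frac{1}{11} + 2 \left(-15\right)^{2}\right) - 261}{268 + 473} = \frac{\left(\frac{1}{11} + 2 \cdot 225\right) - 261}{741} = \left(\left(\frac{1}{11} + 450\right) - 261\right) \frac{1}{741} = \left(\frac{4951}{11} - 261\right) \frac{1}{741} = \frac{2080}{11} \cdot \frac{1}{741} = \frac{160}{627}$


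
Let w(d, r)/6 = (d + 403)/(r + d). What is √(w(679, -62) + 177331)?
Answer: √67511966623/617 ≈ 421.12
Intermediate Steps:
w(d, r) = 6*(403 + d)/(d + r) (w(d, r) = 6*((d + 403)/(r + d)) = 6*((403 + d)/(d + r)) = 6*(403 + d)/(d + r))
√(w(679, -62) + 177331) = √(6*(403 + 679)/(679 - 62) + 177331) = √(6*1082/617 + 177331) = √(6*(1/617)*1082 + 177331) = √(6492/617 + 177331) = √(109419719/617) = √67511966623/617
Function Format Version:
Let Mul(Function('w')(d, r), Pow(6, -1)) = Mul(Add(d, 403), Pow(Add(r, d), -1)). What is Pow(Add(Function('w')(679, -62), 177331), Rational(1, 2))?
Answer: Mul(Rational(1, 617), Pow(67511966623, Rational(1, 2))) ≈ 421.12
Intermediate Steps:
Function('w')(d, r) = Mul(6, Pow(Add(d, r), -1), Add(403, d)) (Function('w')(d, r) = Mul(6, Mul(Add(d, 403), Pow(Add(r, d), -1))) = Mul(6, Mul(Add(403, d), Pow(Add(d, r), -1))) = Mul(6, Mul(Pow(Add(d, r), -1), Add(403, d))) = Mul(6, Pow(Add(d, r), -1), Add(403, d)))
Pow(Add(Function('w')(679, -62), 177331), Rational(1, 2)) = Pow(Add(Mul(6, Pow(Add(679, -62), -1), Add(403, 679)), 177331), Rational(1, 2)) = Pow(Add(Mul(6, Pow(617, -1), 1082), 177331), Rational(1, 2)) = Pow(Add(Mul(6, Rational(1, 617), 1082), 177331), Rational(1, 2)) = Pow(Add(Rational(6492, 617), 177331), Rational(1, 2)) = Pow(Rational(109419719, 617), Rational(1, 2)) = Mul(Rational(1, 617), Pow(67511966623, Rational(1, 2)))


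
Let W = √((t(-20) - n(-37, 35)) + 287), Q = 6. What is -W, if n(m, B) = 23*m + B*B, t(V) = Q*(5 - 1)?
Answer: -3*I*√7 ≈ -7.9373*I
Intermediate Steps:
t(V) = 24 (t(V) = 6*(5 - 1) = 6*4 = 24)
n(m, B) = B² + 23*m (n(m, B) = 23*m + B² = B² + 23*m)
W = 3*I*√7 (W = √((24 - (35² + 23*(-37))) + 287) = √((24 - (1225 - 851)) + 287) = √((24 - 1*374) + 287) = √((24 - 374) + 287) = √(-350 + 287) = √(-63) = 3*I*√7 ≈ 7.9373*I)
-W = -3*I*√7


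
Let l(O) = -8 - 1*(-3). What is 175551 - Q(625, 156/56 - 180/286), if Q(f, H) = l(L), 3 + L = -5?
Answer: 175556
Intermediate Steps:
L = -8 (L = -3 - 5 = -8)
l(O) = -5 (l(O) = -8 + 3 = -5)
Q(f, H) = -5
175551 - Q(625, 156/56 - 180/286) = 175551 - 1*(-5) = 175551 + 5 = 175556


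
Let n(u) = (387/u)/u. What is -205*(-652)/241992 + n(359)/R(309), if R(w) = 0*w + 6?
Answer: 2155230368/3898521369 ≈ 0.55283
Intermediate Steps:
R(w) = 6 (R(w) = 0 + 6 = 6)
n(u) = 387/u**2
-205*(-652)/241992 + n(359)/R(309) = -205*(-652)/241992 + (387/359**2)/6 = 133660*(1/241992) + (387*(1/128881))*(1/6) = 33415/60498 + (387/128881)*(1/6) = 33415/60498 + 129/257762 = 2155230368/3898521369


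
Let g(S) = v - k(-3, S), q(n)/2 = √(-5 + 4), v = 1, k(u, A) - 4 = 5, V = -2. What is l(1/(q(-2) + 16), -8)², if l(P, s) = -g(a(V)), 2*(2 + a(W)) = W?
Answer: 64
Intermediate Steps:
k(u, A) = 9 (k(u, A) = 4 + 5 = 9)
a(W) = -2 + W/2
q(n) = 2*I (q(n) = 2*√(-5 + 4) = 2*√(-1) = 2*I)
g(S) = -8 (g(S) = 1 - 1*9 = 1 - 9 = -8)
l(P, s) = 8 (l(P, s) = -1*(-8) = 8)
l(1/(q(-2) + 16), -8)² = 8² = 64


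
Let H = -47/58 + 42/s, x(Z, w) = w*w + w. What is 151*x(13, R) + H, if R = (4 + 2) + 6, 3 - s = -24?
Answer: 12296621/522 ≈ 23557.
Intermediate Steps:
s = 27 (s = 3 - 1*(-24) = 3 + 24 = 27)
R = 12 (R = 6 + 6 = 12)
x(Z, w) = w + w² (x(Z, w) = w² + w = w + w²)
H = 389/522 (H = -47/58 + 42/27 = -47*1/58 + 42*(1/27) = -47/58 + 14/9 = 389/522 ≈ 0.74521)
151*x(13, R) + H = 151*(12*(1 + 12)) + 389/522 = 151*(12*13) + 389/522 = 151*156 + 389/522 = 23556 + 389/522 = 12296621/522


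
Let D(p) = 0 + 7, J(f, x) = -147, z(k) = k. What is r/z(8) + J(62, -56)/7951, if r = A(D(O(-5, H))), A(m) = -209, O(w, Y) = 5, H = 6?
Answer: -1662935/63608 ≈ -26.143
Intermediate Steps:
D(p) = 7
r = -209
r/z(8) + J(62, -56)/7951 = -209/8 - 147/7951 = -1662935/63608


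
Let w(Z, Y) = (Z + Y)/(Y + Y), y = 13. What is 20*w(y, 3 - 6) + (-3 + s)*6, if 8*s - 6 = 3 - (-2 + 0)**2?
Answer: -571/12 ≈ -47.583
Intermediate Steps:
s = 5/8 (s = 3/4 + (3 - (-2 + 0)**2)/8 = 3/4 + (3 - 1*(-2)**2)/8 = 3/4 + (3 - 1*4)/8 = 3/4 + (3 - 4)/8 = 3/4 + (1/8)*(-1) = 3/4 - 1/8 = 5/8 ≈ 0.62500)
w(Z, Y) = (Y + Z)/(2*Y) (w(Z, Y) = (Y + Z)/((2*Y)) = (Y + Z)*(1/(2*Y)) = (Y + Z)/(2*Y))
20*w(y, 3 - 6) + (-3 + s)*6 = 20*(((3 - 6) + 13)/(2*(3 - 6))) + (-3 + 5/8)*6 = 20*((1/2)*(-3 + 13)/(-3)) - 19/8*6 = 20*((1/2)*(-1/3)*10) - 57/4 = 20*(-5/3) - 57/4 = -100/3 - 57/4 = -571/12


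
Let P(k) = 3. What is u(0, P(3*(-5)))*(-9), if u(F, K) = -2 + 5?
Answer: -27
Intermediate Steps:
u(F, K) = 3
u(0, P(3*(-5)))*(-9) = 3*(-9) = -27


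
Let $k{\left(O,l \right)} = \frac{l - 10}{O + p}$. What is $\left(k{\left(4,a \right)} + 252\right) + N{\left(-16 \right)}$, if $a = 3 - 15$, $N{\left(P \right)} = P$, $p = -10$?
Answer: $\frac{719}{3} \approx 239.67$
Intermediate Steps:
$a = -12$ ($a = 3 - 15 = -12$)
$k{\left(O,l \right)} = \frac{-10 + l}{-10 + O}$ ($k{\left(O,l \right)} = \frac{l - 10}{O - 10} = \frac{-10 + l}{-10 + O}$)
$\left(k{\left(4,a \right)} + 252\right) + N{\left(-16 \right)} = \left(\frac{-10 - 12}{-10 + 4} + 252\right) - 16 = \left(\frac{1}{-6} \left(-22\right) + 252\right) - 16 = \left(\left(- \frac{1}{6}\right) \left(-22\right) + 252\right) - 16 = \left(\frac{11}{3} + 252\right) - 16 = \frac{767}{3} - 16 = \frac{719}{3}$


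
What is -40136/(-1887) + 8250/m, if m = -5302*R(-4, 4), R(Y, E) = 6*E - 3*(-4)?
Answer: 38612479/1819068 ≈ 21.227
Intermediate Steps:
R(Y, E) = 12 + 6*E (R(Y, E) = 6*E + 12 = 12 + 6*E)
m = -190872 (m = -5302*(12 + 6*4) = -5302*(12 + 24) = -5302*36 = -190872)
-40136/(-1887) + 8250/m = -40136/(-1887) + 8250/(-190872) = -40136*(-1/1887) + 8250*(-1/190872) = 40136/1887 - 125/2892 = 38612479/1819068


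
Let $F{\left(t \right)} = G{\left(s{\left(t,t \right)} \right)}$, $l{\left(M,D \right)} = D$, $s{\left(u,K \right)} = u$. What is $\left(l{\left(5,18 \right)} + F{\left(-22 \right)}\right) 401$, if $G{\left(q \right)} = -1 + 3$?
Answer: $8020$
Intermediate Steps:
$G{\left(q \right)} = 2$
$F{\left(t \right)} = 2$
$\left(l{\left(5,18 \right)} + F{\left(-22 \right)}\right) 401 = \left(18 + 2\right) 401 = 20 \cdot 401 = 8020$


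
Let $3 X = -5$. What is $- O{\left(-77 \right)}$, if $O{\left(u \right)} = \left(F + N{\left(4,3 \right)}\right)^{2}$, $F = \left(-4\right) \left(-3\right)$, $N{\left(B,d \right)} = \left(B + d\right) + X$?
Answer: $- \frac{2704}{9} \approx -300.44$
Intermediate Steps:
$X = - \frac{5}{3}$ ($X = \frac{1}{3} \left(-5\right) = - \frac{5}{3} \approx -1.6667$)
$N{\left(B,d \right)} = - \frac{5}{3} + B + d$ ($N{\left(B,d \right)} = \left(B + d\right) - \frac{5}{3} = - \frac{5}{3} + B + d$)
$F = 12$
$O{\left(u \right)} = \frac{2704}{9}$ ($O{\left(u \right)} = \left(12 + \left(- \frac{5}{3} + 4 + 3\right)\right)^{2} = \left(12 + \frac{16}{3}\right)^{2} = \left(\frac{52}{3}\right)^{2} = \frac{2704}{9}$)
$- O{\left(-77 \right)} = \left(-1\right) \frac{2704}{9} = - \frac{2704}{9}$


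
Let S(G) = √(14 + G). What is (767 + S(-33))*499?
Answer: 382733 + 499*I*√19 ≈ 3.8273e+5 + 2175.1*I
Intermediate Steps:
(767 + S(-33))*499 = (767 + √(14 - 33))*499 = (767 + √(-19))*499 = (767 + I*√19)*499 = 382733 + 499*I*√19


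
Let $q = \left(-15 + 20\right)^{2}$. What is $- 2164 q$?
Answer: $-54100$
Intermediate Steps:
$q = 25$ ($q = 5^{2} = 25$)
$- 2164 q = \left(-2164\right) 25 = -54100$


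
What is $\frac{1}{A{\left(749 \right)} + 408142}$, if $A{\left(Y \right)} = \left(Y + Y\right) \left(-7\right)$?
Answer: $\frac{1}{397656} \approx 2.5147 \cdot 10^{-6}$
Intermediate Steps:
$A{\left(Y \right)} = - 14 Y$ ($A{\left(Y \right)} = 2 Y \left(-7\right) = - 14 Y$)
$\frac{1}{A{\left(749 \right)} + 408142} = \frac{1}{\left(-14\right) 749 + 408142} = \frac{1}{-10486 + 408142} = \frac{1}{397656}$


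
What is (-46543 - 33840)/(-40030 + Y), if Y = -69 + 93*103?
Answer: 80383/30520 ≈ 2.6338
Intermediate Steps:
Y = 9510 (Y = -69 + 9579 = 9510)
(-46543 - 33840)/(-40030 + Y) = (-46543 - 33840)/(-40030 + 9510) = -80383/(-30520) = -80383*(-1/30520) = 80383/30520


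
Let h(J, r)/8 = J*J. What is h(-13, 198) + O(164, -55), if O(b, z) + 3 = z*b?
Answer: -7671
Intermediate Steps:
h(J, r) = 8*J² (h(J, r) = 8*(J*J) = 8*J²)
O(b, z) = -3 + b*z (O(b, z) = -3 + z*b = -3 + b*z)
h(-13, 198) + O(164, -55) = 8*(-13)² + (-3 + 164*(-55)) = 8*169 + (-3 - 9020) = 1352 - 9023 = -7671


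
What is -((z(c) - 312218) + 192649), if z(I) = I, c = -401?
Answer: 119970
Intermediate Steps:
-((z(c) - 312218) + 192649) = -((-401 - 312218) + 192649) = -(-312619 + 192649) = -1*(-119970) = 119970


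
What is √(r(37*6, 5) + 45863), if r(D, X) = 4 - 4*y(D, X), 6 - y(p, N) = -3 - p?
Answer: √44943 ≈ 212.00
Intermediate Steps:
y(p, N) = 9 + p (y(p, N) = 6 - (-3 - p) = 6 + (3 + p) = 9 + p)
r(D, X) = -32 - 4*D (r(D, X) = 4 - 4*(9 + D) = 4 + (-36 - 4*D) = -32 - 4*D)
√(r(37*6, 5) + 45863) = √((-32 - 148*6) + 45863) = √((-32 - 4*222) + 45863) = √((-32 - 888) + 45863) = √(-920 + 45863) = √44943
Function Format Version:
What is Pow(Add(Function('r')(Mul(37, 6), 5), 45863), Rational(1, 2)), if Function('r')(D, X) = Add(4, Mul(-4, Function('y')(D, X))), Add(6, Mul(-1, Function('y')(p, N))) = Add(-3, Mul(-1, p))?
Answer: Pow(44943, Rational(1, 2)) ≈ 212.00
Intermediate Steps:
Function('y')(p, N) = Add(9, p) (Function('y')(p, N) = Add(6, Mul(-1, Add(-3, Mul(-1, p)))) = Add(6, Add(3, p)) = Add(9, p))
Function('r')(D, X) = Add(-32, Mul(-4, D)) (Function('r')(D, X) = Add(4, Mul(-4, Add(9, D))) = Add(4, Add(-36, Mul(-4, D))) = Add(-32, Mul(-4, D)))
Pow(Add(Function('r')(Mul(37, 6), 5), 45863), Rational(1, 2)) = Pow(Add(Add(-32, Mul(-4, Mul(37, 6))), 45863), Rational(1, 2)) = Pow(Add(Add(-32, Mul(-4, 222)), 45863), Rational(1, 2)) = Pow(Add(Add(-32, -888), 45863), Rational(1, 2)) = Pow(Add(-920, 45863), Rational(1, 2)) = Pow(44943, Rational(1, 2))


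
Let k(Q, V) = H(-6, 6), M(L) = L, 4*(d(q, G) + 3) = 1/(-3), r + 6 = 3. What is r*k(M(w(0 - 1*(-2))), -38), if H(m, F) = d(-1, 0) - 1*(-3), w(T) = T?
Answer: ¼ ≈ 0.25000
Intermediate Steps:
r = -3 (r = -6 + 3 = -3)
d(q, G) = -37/12 (d(q, G) = -3 + (¼)/(-3) = -3 + (¼)*(-⅓) = -3 - 1/12 = -37/12)
H(m, F) = -1/12 (H(m, F) = -37/12 - 1*(-3) = -37/12 + 3 = -1/12)
k(Q, V) = -1/12
r*k(M(w(0 - 1*(-2))), -38) = -3*(-1/12) = ¼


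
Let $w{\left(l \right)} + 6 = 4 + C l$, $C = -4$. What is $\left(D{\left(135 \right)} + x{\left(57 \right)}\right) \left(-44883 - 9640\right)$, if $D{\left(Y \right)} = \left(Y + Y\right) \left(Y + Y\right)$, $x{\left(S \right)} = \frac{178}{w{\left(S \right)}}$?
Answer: $- \frac{457088717953}{115} \approx -3.9747 \cdot 10^{9}$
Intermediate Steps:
$w{\left(l \right)} = -2 - 4 l$ ($w{\left(l \right)} = -6 - \left(-4 + 4 l\right) = -2 - 4 l$)
$x{\left(S \right)} = \frac{178}{-2 - 4 S}$
$D{\left(Y \right)} = 4 Y^{2}$ ($D{\left(Y \right)} = 2 Y 2 Y = 4 Y^{2}$)
$\left(D{\left(135 \right)} + x{\left(57 \right)}\right) \left(-44883 - 9640\right) = \left(4 \cdot 135^{2} - \frac{89}{1 + 2 \cdot 57}\right) \left(-44883 - 9640\right) = \left(4 \cdot 18225 - \frac{89}{1 + 114}\right) \left(-54523\right) = \left(72900 - \frac{89}{115}\right) \left(-54523\right) = \frac{8383411}{115} \left(-54523\right) = - \frac{457088717953}{115}$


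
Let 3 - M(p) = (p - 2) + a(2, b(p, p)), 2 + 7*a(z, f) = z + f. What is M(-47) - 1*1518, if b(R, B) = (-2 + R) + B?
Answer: -10166/7 ≈ -1452.3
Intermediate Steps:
b(R, B) = -2 + B + R
a(z, f) = -2/7 + f/7 + z/7 (a(z, f) = -2/7 + (z + f)/7 = -2/7 + (f + z)/7 = -2/7 + (f/7 + z/7) = -2/7 + f/7 + z/7)
M(p) = 37/7 - 9*p/7 (M(p) = 3 - ((p - 2) + (-2/7 + (-2 + p + p)/7 + (⅐)*2)) = 3 - ((-2 + p) + (-2/7 + (-2 + 2*p)/7 + 2/7)) = 3 - ((-2 + p) + (-2/7 + (-2/7 + 2*p/7) + 2/7)) = 3 - ((-2 + p) + (-2/7 + 2*p/7)) = 3 - (-16/7 + 9*p/7) = 3 + (16/7 - 9*p/7) = 37/7 - 9*p/7)
M(-47) - 1*1518 = (37/7 - 9/7*(-47)) - 1*1518 = (37/7 + 423/7) - 1518 = 460/7 - 1518 = -10166/7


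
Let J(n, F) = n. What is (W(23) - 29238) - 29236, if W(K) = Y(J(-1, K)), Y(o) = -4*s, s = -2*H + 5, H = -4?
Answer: -58526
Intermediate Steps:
s = 13 (s = -2*(-4) + 5 = 8 + 5 = 13)
Y(o) = -52 (Y(o) = -4*13 = -52)
W(K) = -52
(W(23) - 29238) - 29236 = (-52 - 29238) - 29236 = -29290 - 29236 = -58526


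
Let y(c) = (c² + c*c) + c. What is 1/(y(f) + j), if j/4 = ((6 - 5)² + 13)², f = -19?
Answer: 1/1487 ≈ 0.00067249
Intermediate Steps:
y(c) = c + 2*c² (y(c) = (c² + c²) + c = 2*c² + c = c + 2*c²)
j = 784 (j = 4*((6 - 5)² + 13)² = 4*(1² + 13)² = 4*(1 + 13)² = 4*14² = 4*196 = 784)
1/(y(f) + j) = 1/(-19*(1 + 2*(-19)) + 784) = 1/(-19*(1 - 38) + 784) = 1/(-19*(-37) + 784) = 1/(703 + 784) = 1/1487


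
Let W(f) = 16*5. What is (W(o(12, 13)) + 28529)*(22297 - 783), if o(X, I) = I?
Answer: 615494026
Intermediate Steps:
W(f) = 80
(W(o(12, 13)) + 28529)*(22297 - 783) = (80 + 28529)*(22297 - 783) = 28609*21514 = 615494026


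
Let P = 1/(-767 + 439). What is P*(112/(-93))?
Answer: 14/3813 ≈ 0.0036716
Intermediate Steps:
P = -1/328 (P = 1/(-328) = -1/328 ≈ -0.0030488)
P*(112/(-93)) = -14/(41*(-93)) = -14*(-1)/(41*93) = -1/328*(-112/93) = 14/3813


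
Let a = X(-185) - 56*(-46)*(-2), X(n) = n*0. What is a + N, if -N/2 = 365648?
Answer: -736448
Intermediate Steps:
X(n) = 0
N = -731296 (N = -2*365648 = -731296)
a = -5152 (a = 0 - 56*(-46)*(-2) = 0 + 2576*(-2) = 0 - 5152 = -5152)
a + N = -5152 - 731296 = -736448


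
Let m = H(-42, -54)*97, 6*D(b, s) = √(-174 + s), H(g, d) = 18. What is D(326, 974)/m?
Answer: 5*√2/2619 ≈ 0.0026999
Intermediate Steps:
D(b, s) = √(-174 + s)/6
m = 1746 (m = 18*97 = 1746)
D(326, 974)/m = (√(-174 + 974)/6)/1746 = (√800/6)*(1/1746) = ((20*√2)/6)*(1/1746) = (10*√2/3)*(1/1746) = 5*√2/2619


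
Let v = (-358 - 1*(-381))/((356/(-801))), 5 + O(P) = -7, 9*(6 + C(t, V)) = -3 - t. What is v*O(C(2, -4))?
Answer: 621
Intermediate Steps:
C(t, V) = -19/3 - t/9 (C(t, V) = -6 + (-3 - t)/9 = -6 + (-1/3 - t/9) = -19/3 - t/9)
O(P) = -12 (O(P) = -5 - 7 = -12)
v = -207/4 (v = (-358 + 381)/((356*(-1/801))) = 23/(-4/9) = 23*(-9/4) = -207/4 ≈ -51.750)
v*O(C(2, -4)) = -207/4*(-12) = 621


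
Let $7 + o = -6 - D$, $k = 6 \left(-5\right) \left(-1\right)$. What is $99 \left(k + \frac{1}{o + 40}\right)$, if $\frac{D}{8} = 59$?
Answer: $\frac{1321551}{445} \approx 2969.8$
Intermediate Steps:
$D = 472$ ($D = 8 \cdot 59 = 472$)
$k = 30$ ($k = \left(-30\right) \left(-1\right) = 30$)
$o = -485$ ($o = -7 - 478 = -485$)
$99 \left(k + \frac{1}{o + 40}\right) = 99 \left(30 + \frac{1}{-485 + 40}\right) = 99 \left(30 + \frac{1}{-445}\right) = 99 \left(30 - \frac{1}{445}\right) = 99 \cdot \frac{13349}{445} = \frac{1321551}{445}$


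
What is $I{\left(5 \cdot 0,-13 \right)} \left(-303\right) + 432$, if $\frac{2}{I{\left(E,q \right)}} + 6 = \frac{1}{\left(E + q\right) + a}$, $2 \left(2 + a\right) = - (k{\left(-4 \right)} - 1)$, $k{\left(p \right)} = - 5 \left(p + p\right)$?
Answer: $\frac{110763}{208} \approx 532.51$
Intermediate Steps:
$k{\left(p \right)} = - 10 p$ ($k{\left(p \right)} = - 5 \cdot 2 p = - 10 p$)
$a = - \frac{43}{2}$ ($a = -2 + \frac{\left(-1\right) \left(\left(-10\right) \left(-4\right) - 1\right)}{2} = -2 + \frac{\left(-1\right) \left(40 - 1\right)}{2} = -2 + \frac{\left(-1\right) 39}{2} = -2 + \frac{1}{2} \left(-39\right) = -2 - \frac{39}{2} = - \frac{43}{2} \approx -21.5$)
$I{\left(E,q \right)} = \frac{2}{-6 + \frac{1}{- \frac{43}{2} + E + q}}$ ($I{\left(E,q \right)} = \frac{2}{-6 + \frac{1}{\left(E + q\right) - \frac{43}{2}}} = \frac{2}{-6 + \frac{1}{- \frac{43}{2} + E + q}}$)
$I{\left(5 \cdot 0,-13 \right)} \left(-303\right) + 432 = \frac{\frac{43}{2} - 5 \cdot 0 - -13}{-65 + 3 \cdot 5 \cdot 0 + 3 \left(-13\right)} \left(-303\right) + 432 = \frac{\frac{43}{2} - 0 + 13}{-65 + 3 \cdot 0 - 39} \left(-303\right) + 432 = \frac{\frac{43}{2} + 0 + 13}{-65 + 0 - 39} \left(-303\right) + 432 = \frac{1}{-104} \cdot \frac{69}{2} \left(-303\right) + 432 = \left(- \frac{1}{104}\right) \frac{69}{2} \left(-303\right) + 432 = \left(- \frac{69}{208}\right) \left(-303\right) + 432 = \frac{20907}{208} + 432 = \frac{110763}{208}$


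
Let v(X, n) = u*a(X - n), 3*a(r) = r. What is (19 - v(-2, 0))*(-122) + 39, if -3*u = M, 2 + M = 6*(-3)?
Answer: -25391/9 ≈ -2821.2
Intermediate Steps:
M = -20 (M = -2 + 6*(-3) = -2 - 18 = -20)
a(r) = r/3
u = 20/3 (u = -⅓*(-20) = 20/3 ≈ 6.6667)
v(X, n) = -20*n/9 + 20*X/9 (v(X, n) = 20*((X - n)/3)/3 = 20*(-n/3 + X/3)/3 = -20*n/9 + 20*X/9)
(19 - v(-2, 0))*(-122) + 39 = (19 - (-20/9*0 + (20/9)*(-2)))*(-122) + 39 = (19 - (0 - 40/9))*(-122) + 39 = (19 - 1*(-40/9))*(-122) + 39 = (19 + 40/9)*(-122) + 39 = (211/9)*(-122) + 39 = -25742/9 + 39 = -25391/9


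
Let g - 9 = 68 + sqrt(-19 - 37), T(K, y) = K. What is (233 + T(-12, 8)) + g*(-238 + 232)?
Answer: -241 - 12*I*sqrt(14) ≈ -241.0 - 44.9*I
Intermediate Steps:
g = 77 + 2*I*sqrt(14) (g = 9 + (68 + sqrt(-19 - 37)) = 9 + (68 + sqrt(-56)) = 9 + (68 + 2*I*sqrt(14)) = 77 + 2*I*sqrt(14) ≈ 77.0 + 7.4833*I)
(233 + T(-12, 8)) + g*(-238 + 232) = (233 - 12) + (77 + 2*I*sqrt(14))*(-238 + 232) = 221 + (77 + 2*I*sqrt(14))*(-6) = 221 + (-462 - 12*I*sqrt(14)) = -241 - 12*I*sqrt(14)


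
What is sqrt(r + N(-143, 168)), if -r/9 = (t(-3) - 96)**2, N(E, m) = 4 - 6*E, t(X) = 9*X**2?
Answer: I*sqrt(1163) ≈ 34.103*I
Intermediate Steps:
r = -2025 (r = -9*(9*(-3)**2 - 96)**2 = -9*(9*9 - 96)**2 = -9*(81 - 96)**2 = -9*(-15)**2 = -9*225 = -2025)
sqrt(r + N(-143, 168)) = sqrt(-2025 + (4 - 6*(-143))) = sqrt(-2025 + (4 + 858)) = sqrt(-2025 + 862) = sqrt(-1163) = I*sqrt(1163)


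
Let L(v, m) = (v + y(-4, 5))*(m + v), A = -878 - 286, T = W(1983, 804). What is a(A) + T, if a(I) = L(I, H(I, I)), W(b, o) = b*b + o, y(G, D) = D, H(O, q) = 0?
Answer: 5282169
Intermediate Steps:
W(b, o) = o + b² (W(b, o) = b² + o = o + b²)
T = 3933093 (T = 804 + 1983² = 804 + 3932289 = 3933093)
A = -1164
L(v, m) = (5 + v)*(m + v) (L(v, m) = (v + 5)*(m + v) = (5 + v)*(m + v))
a(I) = I² + 5*I (a(I) = I² + 5*0 + 5*I + 0*I = I² + 0 + 5*I + 0 = I² + 5*I)
a(A) + T = -1164*(5 - 1164) + 3933093 = -1164*(-1159) + 3933093 = 1349076 + 3933093 = 5282169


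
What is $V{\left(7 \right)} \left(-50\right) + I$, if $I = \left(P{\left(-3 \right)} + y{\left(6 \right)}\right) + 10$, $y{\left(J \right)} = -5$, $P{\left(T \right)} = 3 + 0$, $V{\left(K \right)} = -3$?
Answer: $158$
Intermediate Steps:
$P{\left(T \right)} = 3$
$I = 8$ ($I = \left(3 - 5\right) + 10 = -2 + 10 = 8$)
$V{\left(7 \right)} \left(-50\right) + I = \left(-3\right) \left(-50\right) + 8 = 150 + 8 = 158$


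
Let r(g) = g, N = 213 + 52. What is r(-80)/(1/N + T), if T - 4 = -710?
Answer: 21200/187089 ≈ 0.11332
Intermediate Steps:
N = 265
T = -706 (T = 4 - 710 = -706)
r(-80)/(1/N + T) = -80/(1/265 - 706) = -80/(-187089/265) = -265/187089*(-80) = 21200/187089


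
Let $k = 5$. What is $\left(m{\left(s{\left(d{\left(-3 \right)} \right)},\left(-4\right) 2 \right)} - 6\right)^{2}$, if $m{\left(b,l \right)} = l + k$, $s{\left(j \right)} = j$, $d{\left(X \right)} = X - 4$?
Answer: $81$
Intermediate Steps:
$d{\left(X \right)} = -4 + X$
$m{\left(b,l \right)} = 5 + l$ ($m{\left(b,l \right)} = l + 5 = 5 + l$)
$\left(m{\left(s{\left(d{\left(-3 \right)} \right)},\left(-4\right) 2 \right)} - 6\right)^{2} = \left(\left(5 - 8\right) - 6\right)^{2} = \left(-3 - 6\right)^{2} = \left(-9\right)^{2} = 81$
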